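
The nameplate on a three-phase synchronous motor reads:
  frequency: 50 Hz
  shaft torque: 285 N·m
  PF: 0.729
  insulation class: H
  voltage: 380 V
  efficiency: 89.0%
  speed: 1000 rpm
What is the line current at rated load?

ω = 2π×1000/60 = 104.7 rad/s; P_out = τω = 285 × 104.7 = 29840 W
P_in = P_out / η = 29840 / 0.890 = 33528 W
I_L = P_in / (√3·V_L·cosφ) = 33528 / (1.732 × 380 × 0.729) = 69.9 A

69.9 A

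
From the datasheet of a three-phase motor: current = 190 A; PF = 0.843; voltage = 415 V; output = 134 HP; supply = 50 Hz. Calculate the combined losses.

15200 W

P_in = √3·V·I·cosφ = 1.732×415×190×0.843 = 115127 W
P_out = 134×746 = 99964 W
Losses = P_in − P_out = 115127 − 99964 = 15163 W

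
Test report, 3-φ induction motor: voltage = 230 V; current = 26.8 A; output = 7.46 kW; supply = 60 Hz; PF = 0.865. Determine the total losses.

P_in = √3·V·I·cosφ = 1.732×230×26.8×0.865 = 9235 W
P_out = 7460 W
Losses = P_in − P_out = 9235 − 7460 = 1775 W

1.78 kW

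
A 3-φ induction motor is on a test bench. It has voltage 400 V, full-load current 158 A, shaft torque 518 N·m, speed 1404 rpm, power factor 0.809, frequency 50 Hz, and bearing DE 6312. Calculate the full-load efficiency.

86.0 %

ω = 2π × 1404/60 = 147 rad/s; P_out = τω = 518 × 147 = 76146 W
P_in = √3·V_L·I_L·cosφ = 1.732 × 400 × 158 × 0.809 = 88555 W
η = P_out / P_in = 76146 / 88555 = 0.860 = 86.0%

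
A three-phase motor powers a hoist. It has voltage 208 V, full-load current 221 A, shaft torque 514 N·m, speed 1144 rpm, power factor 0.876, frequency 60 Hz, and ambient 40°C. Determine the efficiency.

ω = 2π × 1144/60 = 119.8 rad/s; P_out = τω = 514 × 119.8 = 61577 W
P_in = √3·V_L·I_L·cosφ = 1.732 × 208 × 221 × 0.876 = 69744 W
η = P_out / P_in = 61577 / 69744 = 0.883 = 88.3%

88.3 %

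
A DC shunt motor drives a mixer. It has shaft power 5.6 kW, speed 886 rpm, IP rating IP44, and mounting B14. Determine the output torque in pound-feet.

ω = 2π × 886/60 = 92.78 rad/s
τ = P/ω = 5600/92.78 = 60.36 N·m
In lb·ft: 60.36/1.356 = 44.5 lb·ft

44.5 lb·ft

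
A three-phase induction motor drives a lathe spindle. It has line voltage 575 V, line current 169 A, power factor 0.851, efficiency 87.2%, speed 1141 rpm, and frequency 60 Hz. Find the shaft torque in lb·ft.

771 lb·ft

P_in = √3·V·I·cosφ = 1.732 × 575 × 169 × 0.851 = 143229 W
P_out = η·P_in = 0.872 × 143229 = 124896 W
n = 1141 rpm
ω = 2π×1141/60 = 119.5 rad/s
τ = P_out/ω = 124896/119.5 = 1045 N·m
In lb·ft: 1045/1.356 = 771 lb·ft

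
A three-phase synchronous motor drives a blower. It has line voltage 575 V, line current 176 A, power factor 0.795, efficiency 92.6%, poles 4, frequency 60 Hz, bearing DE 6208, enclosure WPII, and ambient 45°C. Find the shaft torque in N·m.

685 N·m

P_in = √3·V·I·cosφ = 1.732 × 575 × 176 × 0.795 = 139346 W
P_out = η·P_in = 0.926 × 139346 = 129034 W
n = n_s = 120×60/4 = 1800 rpm (synchronous)
ω = 2π×1800/60 = 188.5 rad/s
τ = P_out/ω = 129034/188.5 = 685 N·m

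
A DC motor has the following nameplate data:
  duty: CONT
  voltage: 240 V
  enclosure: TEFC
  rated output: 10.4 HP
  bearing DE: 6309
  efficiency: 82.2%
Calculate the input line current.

39.3 A

P_out = 10.4 × 746 = 7758 W
P_in = P_out / η = 7758 / 0.822 = 9438 W
I = P_in / V = 9438 / 240 = 39.3 A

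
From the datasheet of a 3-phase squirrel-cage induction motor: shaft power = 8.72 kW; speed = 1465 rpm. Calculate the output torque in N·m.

56.8 N·m

ω = 2π × 1465/60 = 153.4 rad/s
τ = P/ω = 8720/153.4 = 56.8 N·m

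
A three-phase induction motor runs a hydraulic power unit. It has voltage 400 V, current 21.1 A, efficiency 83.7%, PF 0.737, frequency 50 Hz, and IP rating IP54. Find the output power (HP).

12.1 HP

P_in = √3·V·I·cosφ = 1.732 × 400 × 21.1 × 0.737 = 10774 W
P_out = η·P_in = 0.837 × 10774 = 9018 W
= 9018/746 = 12.1 HP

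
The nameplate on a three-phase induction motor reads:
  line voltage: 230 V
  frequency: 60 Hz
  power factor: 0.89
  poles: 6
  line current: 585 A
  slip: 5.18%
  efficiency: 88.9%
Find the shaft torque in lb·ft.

P_in = √3·V·I·cosφ = 1.732 × 230 × 585 × 0.89 = 207406 W
P_out = η·P_in = 0.889 × 207406 = 184384 W
n_s = 120×60/6 = 1200 rpm; n = 1200×(1−0.0518) = 1138 rpm
ω = 2π×1138/60 = 119.2 rad/s
τ = P_out/ω = 184384/119.2 = 1547 N·m
In lb·ft: 1547/1.356 = 1140 lb·ft

1140 lb·ft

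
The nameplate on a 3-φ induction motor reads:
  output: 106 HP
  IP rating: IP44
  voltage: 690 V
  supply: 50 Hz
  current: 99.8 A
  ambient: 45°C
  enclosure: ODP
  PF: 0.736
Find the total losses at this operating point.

P_in = √3·V·I·cosφ = 1.732×690×99.8×0.736 = 87782 W
P_out = 106×746 = 79076 W
Losses = P_in − P_out = 87782 − 79076 = 8706 W

8710 W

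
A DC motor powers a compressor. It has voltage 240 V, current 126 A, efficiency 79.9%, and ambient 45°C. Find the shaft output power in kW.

24.2 kW

P_in = V·I = 240 × 126 = 30240 W
P_out = η·P_in = 0.799 × 30240 = 24162 W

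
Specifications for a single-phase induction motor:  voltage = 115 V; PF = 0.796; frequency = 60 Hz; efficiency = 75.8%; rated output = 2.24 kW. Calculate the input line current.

P_out = 2.24 kW = 2240 W
P_in = P_out / η = 2240 / 0.758 = 2955 W
I = P_in / (V·cosφ) = 2955 / (115 × 0.796) = 32.3 A

32.3 A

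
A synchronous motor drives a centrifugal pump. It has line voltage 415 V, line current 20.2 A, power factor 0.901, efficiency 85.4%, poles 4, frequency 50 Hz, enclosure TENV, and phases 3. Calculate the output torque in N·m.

P_in = √3·V·I·cosφ = 1.732 × 415 × 20.2 × 0.901 = 13082 W
P_out = η·P_in = 0.854 × 13082 = 11172 W
n = n_s = 120×50/4 = 1500 rpm (synchronous)
ω = 2π×1500/60 = 157.1 rad/s
τ = P_out/ω = 11172/157.1 = 71.1 N·m

71.1 N·m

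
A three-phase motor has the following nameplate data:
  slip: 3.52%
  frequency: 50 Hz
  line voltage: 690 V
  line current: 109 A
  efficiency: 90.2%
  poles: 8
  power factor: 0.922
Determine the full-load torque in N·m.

1430 N·m

P_in = √3·V·I·cosφ = 1.732 × 690 × 109 × 0.922 = 120103 W
P_out = η·P_in = 0.902 × 120103 = 108333 W
n_s = 120×50/8 = 750 rpm; n = 750×(1−0.0352) = 724 rpm
ω = 2π×724/60 = 75.82 rad/s
τ = P_out/ω = 108333/75.82 = 1430 N·m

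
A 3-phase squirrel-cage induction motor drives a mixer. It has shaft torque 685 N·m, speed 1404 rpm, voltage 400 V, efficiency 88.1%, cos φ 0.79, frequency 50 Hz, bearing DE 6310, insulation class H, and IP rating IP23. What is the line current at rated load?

ω = 2π×1404/60 = 147 rad/s; P_out = τω = 685 × 147 = 100695 W
P_in = P_out / η = 100695 / 0.881 = 114296 W
I_L = P_in / (√3·V_L·cosφ) = 114296 / (1.732 × 400 × 0.79) = 209 A

209 A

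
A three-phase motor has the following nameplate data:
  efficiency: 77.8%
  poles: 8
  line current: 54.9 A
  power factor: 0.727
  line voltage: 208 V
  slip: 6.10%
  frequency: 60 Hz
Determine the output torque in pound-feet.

93.2 lb·ft

P_in = √3·V·I·cosφ = 1.732 × 208 × 54.9 × 0.727 = 14379 W
P_out = η·P_in = 0.778 × 14379 = 11187 W
n_s = 120×60/8 = 900 rpm; n = 900×(1−0.061) = 845 rpm
ω = 2π×845/60 = 88.49 rad/s
τ = P_out/ω = 11187/88.49 = 126.4 N·m
In lb·ft: 126.4/1.356 = 93.2 lb·ft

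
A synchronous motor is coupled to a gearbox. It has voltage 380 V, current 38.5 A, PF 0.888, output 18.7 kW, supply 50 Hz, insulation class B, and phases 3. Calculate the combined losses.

3.8 kW

P_in = √3·V·I·cosφ = 1.732×380×38.5×0.888 = 22501 W
P_out = 18700 W
Losses = P_in − P_out = 22501 − 18700 = 3801 W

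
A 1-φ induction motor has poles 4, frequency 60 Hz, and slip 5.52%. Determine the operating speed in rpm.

1701 rpm

n_s = 120f/p = 120×60/4 = 1800 rpm
n = n_s(1 − s) = 1800 × (1 − 0.0552) = 1701 rpm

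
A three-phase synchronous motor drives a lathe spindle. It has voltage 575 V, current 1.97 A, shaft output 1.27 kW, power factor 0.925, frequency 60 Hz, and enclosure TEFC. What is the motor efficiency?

70.0 %

P_out = 1.27 kW = 1270 W
P_in = √3·V_L·I_L·cosφ = 1.732 × 575 × 1.97 × 0.925 = 1815 W
η = P_out / P_in = 1270 / 1815 = 0.700 = 70.0%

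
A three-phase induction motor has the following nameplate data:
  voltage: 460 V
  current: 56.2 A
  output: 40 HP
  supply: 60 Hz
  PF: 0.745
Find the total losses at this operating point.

P_in = √3·V·I·cosφ = 1.732×460×56.2×0.745 = 33358 W
P_out = 40×746 = 29840 W
Losses = P_in − P_out = 33358 − 29840 = 3518 W

3520 W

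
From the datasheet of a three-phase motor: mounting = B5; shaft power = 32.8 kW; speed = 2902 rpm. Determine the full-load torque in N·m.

ω = 2π × 2902/60 = 303.9 rad/s
τ = P/ω = 32800/303.9 = 108 N·m

108 N·m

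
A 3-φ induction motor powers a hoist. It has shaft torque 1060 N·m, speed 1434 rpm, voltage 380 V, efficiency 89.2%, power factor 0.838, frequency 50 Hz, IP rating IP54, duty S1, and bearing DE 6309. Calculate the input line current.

324 A

ω = 2π×1434/60 = 150.2 rad/s; P_out = τω = 1060 × 150.2 = 159212 W
P_in = P_out / η = 159212 / 0.892 = 178489 W
I_L = P_in / (√3·V_L·cosφ) = 178489 / (1.732 × 380 × 0.838) = 324 A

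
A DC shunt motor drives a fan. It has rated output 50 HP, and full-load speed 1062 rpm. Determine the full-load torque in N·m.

P_out = 50 × 746 = 37300 W
ω = 2π × 1062/60 = 111.2 rad/s
τ = P_out/ω = 37300/111.2 = 335 N·m

335 N·m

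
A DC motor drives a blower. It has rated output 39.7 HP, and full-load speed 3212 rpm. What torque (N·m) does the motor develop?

P_out = 39.7 × 746 = 29616 W
ω = 2π × 3212/60 = 336.4 rad/s
τ = P_out/ω = 29616/336.4 = 88 N·m

88 N·m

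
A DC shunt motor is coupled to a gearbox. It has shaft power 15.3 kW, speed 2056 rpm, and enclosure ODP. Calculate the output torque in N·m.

ω = 2π × 2056/60 = 215.3 rad/s
τ = P/ω = 15300/215.3 = 71.1 N·m

71.1 N·m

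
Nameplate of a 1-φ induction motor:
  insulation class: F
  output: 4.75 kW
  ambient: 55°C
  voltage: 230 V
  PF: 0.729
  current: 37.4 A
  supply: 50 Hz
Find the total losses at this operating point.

P_in = V·I·cosφ = 230×37.4×0.729 = 6271 W
P_out = 4750 W
Losses = P_in − P_out = 6271 − 4750 = 1521 W

1520 W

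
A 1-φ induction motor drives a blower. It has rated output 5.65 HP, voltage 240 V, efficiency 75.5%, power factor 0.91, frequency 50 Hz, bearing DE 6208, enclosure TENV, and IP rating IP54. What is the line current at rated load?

P_out = 5.65 × 746 = 4215 W
P_in = P_out / η = 4215 / 0.755 = 5583 W
I = P_in / (V·cosφ) = 5583 / (240 × 0.91) = 25.6 A

25.6 A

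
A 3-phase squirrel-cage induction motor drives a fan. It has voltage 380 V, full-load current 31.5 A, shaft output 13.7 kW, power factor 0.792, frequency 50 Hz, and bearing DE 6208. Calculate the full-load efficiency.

P_out = 13.7 kW = 13700 W
P_in = √3·V_L·I_L·cosφ = 1.732 × 380 × 31.5 × 0.792 = 16420 W
η = P_out / P_in = 13700 / 16420 = 0.834 = 83.4%

83.4 %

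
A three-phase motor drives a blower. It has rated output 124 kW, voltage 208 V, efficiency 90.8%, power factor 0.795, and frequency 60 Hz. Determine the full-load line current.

P_out = 124 kW = 124000 W
P_in = P_out / η = 124000 / 0.908 = 136564 W
I_L = P_in / (√3·V_L·cosφ) = 136564 / (1.732 × 208 × 0.795) = 477 A

477 A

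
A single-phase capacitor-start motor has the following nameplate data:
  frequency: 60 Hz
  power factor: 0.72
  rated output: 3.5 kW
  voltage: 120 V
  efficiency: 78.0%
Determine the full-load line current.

51.9 A

P_out = 3.5 kW = 3500 W
P_in = P_out / η = 3500 / 0.780 = 4487 W
I = P_in / (V·cosφ) = 4487 / (120 × 0.72) = 51.9 A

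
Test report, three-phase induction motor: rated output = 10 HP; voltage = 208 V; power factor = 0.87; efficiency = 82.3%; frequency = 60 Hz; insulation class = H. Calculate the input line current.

P_out = 10 × 746 = 7460 W
P_in = P_out / η = 7460 / 0.823 = 9064 W
I_L = P_in / (√3·V_L·cosφ) = 9064 / (1.732 × 208 × 0.87) = 28.9 A

28.9 A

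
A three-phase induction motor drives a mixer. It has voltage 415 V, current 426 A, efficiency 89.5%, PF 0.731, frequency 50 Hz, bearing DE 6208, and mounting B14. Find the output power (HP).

P_in = √3·V·I·cosφ = 1.732 × 415 × 426 × 0.731 = 223832 W
P_out = η·P_in = 0.895 × 223832 = 200330 W
= 200330/746 = 269 HP

269 HP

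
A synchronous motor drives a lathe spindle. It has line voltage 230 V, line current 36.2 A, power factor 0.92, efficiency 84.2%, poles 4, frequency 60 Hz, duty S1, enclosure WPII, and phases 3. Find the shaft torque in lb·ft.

P_in = √3·V·I·cosφ = 1.732 × 230 × 36.2 × 0.92 = 13267 W
P_out = η·P_in = 0.842 × 13267 = 11171 W
n = n_s = 120×60/4 = 1800 rpm (synchronous)
ω = 2π×1800/60 = 188.5 rad/s
τ = P_out/ω = 11171/188.5 = 59.26 N·m
In lb·ft: 59.26/1.356 = 43.7 lb·ft

43.7 lb·ft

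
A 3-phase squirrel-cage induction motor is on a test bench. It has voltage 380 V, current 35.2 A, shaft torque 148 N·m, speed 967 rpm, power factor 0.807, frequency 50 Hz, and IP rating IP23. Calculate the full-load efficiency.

80.2 %

ω = 2π × 967/60 = 101.3 rad/s; P_out = τω = 148 × 101.3 = 14992 W
P_in = √3·V_L·I_L·cosφ = 1.732 × 380 × 35.2 × 0.807 = 18696 W
η = P_out / P_in = 14992 / 18696 = 0.802 = 80.2%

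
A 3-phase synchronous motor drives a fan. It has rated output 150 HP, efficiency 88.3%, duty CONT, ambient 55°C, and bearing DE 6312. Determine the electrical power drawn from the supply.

P_out = 150 × 746 = 111900 W
P_in = P_out/η = 111900/0.883 = 126727 W = 127 kW

127 kW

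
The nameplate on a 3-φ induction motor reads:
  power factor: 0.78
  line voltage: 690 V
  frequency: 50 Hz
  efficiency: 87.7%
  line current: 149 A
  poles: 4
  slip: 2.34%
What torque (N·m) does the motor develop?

794 N·m

P_in = √3·V·I·cosφ = 1.732 × 690 × 149 × 0.78 = 138892 W
P_out = η·P_in = 0.877 × 138892 = 121808 W
n_s = 120×50/4 = 1500 rpm; n = 1500×(1−0.0234) = 1465 rpm
ω = 2π×1465/60 = 153.4 rad/s
τ = P_out/ω = 121808/153.4 = 794 N·m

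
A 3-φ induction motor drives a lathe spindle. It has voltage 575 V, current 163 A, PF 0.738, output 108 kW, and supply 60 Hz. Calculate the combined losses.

P_in = √3·V·I·cosφ = 1.732×575×163×0.738 = 119801 W
P_out = 108000 W
Losses = P_in − P_out = 119801 − 108000 = 11801 W

11.8 kW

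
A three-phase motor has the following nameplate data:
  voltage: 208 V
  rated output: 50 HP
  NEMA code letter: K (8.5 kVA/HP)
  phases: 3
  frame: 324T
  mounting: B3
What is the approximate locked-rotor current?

S_LR = 8.5 × 50 = 425 kVA
I_LR = S_LR/(√3·V_L) = 425000/(1.732×208) = 1180 A

1180 A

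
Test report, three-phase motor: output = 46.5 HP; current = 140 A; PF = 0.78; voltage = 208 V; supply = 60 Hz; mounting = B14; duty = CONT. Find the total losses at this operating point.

4650 W

P_in = √3·V·I·cosφ = 1.732×208×140×0.78 = 39340 W
P_out = 46.5×746 = 34689 W
Losses = P_in − P_out = 39340 − 34689 = 4651 W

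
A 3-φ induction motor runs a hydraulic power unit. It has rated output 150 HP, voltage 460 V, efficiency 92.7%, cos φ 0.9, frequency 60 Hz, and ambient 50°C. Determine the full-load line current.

P_out = 150 × 746 = 111900 W
P_in = P_out / η = 111900 / 0.927 = 120712 W
I_L = P_in / (√3·V_L·cosφ) = 120712 / (1.732 × 460 × 0.9) = 168 A

168 A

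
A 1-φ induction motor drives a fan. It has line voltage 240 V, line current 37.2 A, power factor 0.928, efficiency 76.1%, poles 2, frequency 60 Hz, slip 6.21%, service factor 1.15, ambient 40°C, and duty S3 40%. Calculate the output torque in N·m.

17.8 N·m

P_in = V·I·cosφ = 240 × 37.2 × 0.928 = 8285 W
P_out = η·P_in = 0.761 × 8285 = 6305 W
n_s = 120×60/2 = 3600 rpm; n = 3600×(1−0.0621) = 3376 rpm
ω = 2π×3376/60 = 353.5 rad/s
τ = P_out/ω = 6305/353.5 = 17.8 N·m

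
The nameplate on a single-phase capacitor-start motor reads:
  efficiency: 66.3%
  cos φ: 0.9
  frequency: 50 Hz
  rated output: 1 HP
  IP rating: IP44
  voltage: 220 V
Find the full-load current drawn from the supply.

5.68 A

P_out = 1 × 746 = 746 W
P_in = P_out / η = 746 / 0.663 = 1125 W
I = P_in / (V·cosφ) = 1125 / (220 × 0.9) = 5.68 A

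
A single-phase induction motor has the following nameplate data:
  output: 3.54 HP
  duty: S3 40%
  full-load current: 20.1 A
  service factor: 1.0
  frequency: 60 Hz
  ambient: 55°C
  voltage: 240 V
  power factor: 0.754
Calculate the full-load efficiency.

P_out = 3.54 × 746 = 2641 W
P_in = V·I·cosφ = 240 × 20.1 × 0.754 = 3637 W
η = P_out / P_in = 2641 / 3637 = 0.726 = 72.6%

72.6 %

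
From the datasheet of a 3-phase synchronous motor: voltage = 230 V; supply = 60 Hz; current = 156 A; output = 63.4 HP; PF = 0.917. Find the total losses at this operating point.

9.69 kW

P_in = √3·V·I·cosφ = 1.732×230×156×0.917 = 56986 W
P_out = 63.4×746 = 47296 W
Losses = P_in − P_out = 56986 − 47296 = 9690 W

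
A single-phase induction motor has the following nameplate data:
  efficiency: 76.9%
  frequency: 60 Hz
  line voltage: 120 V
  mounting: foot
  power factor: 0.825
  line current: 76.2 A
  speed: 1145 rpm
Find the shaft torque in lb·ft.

P_in = V·I·cosφ = 120 × 76.2 × 0.825 = 7544 W
P_out = η·P_in = 0.769 × 7544 = 5801 W
n = 1145 rpm
ω = 2π×1145/60 = 119.9 rad/s
τ = P_out/ω = 5801/119.9 = 48.38 N·m
In lb·ft: 48.38/1.356 = 35.7 lb·ft

35.7 lb·ft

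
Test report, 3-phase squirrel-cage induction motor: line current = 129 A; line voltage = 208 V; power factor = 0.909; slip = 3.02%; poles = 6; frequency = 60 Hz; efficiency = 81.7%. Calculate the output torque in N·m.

283 N·m

P_in = √3·V·I·cosφ = 1.732 × 208 × 129 × 0.909 = 42244 W
P_out = η·P_in = 0.817 × 42244 = 34513 W
n_s = 120×60/6 = 1200 rpm; n = 1200×(1−0.0302) = 1164 rpm
ω = 2π×1164/60 = 121.9 rad/s
τ = P_out/ω = 34513/121.9 = 283 N·m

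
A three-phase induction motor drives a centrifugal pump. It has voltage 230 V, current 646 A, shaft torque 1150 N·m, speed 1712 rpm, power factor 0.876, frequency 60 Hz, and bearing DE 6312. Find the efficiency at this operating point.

ω = 2π × 1712/60 = 179.3 rad/s; P_out = τω = 1150 × 179.3 = 206195 W
P_in = √3·V_L·I_L·cosφ = 1.732 × 230 × 646 × 0.876 = 225430 W
η = P_out / P_in = 206195 / 225430 = 0.915 = 91.5%

91.5 %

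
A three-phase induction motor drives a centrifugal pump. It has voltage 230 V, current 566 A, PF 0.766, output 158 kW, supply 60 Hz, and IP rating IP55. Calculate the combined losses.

P_in = √3·V·I·cosφ = 1.732×230×566×0.766 = 172711 W
P_out = 158000 W
Losses = P_in − P_out = 172711 − 158000 = 14711 W

14.7 kW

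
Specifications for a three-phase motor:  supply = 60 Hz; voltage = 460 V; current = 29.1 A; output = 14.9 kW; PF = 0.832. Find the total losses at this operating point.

4.39 kW

P_in = √3·V·I·cosφ = 1.732×460×29.1×0.832 = 19290 W
P_out = 14900 W
Losses = P_in − P_out = 19290 − 14900 = 4390 W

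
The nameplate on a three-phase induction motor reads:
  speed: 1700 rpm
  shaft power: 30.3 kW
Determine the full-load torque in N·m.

170 N·m

ω = 2π × 1700/60 = 178 rad/s
τ = P/ω = 30300/178 = 170 N·m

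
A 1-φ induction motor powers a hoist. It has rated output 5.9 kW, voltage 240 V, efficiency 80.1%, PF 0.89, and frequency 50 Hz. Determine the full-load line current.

P_out = 5.9 kW = 5900 W
P_in = P_out / η = 5900 / 0.801 = 7366 W
I = P_in / (V·cosφ) = 7366 / (240 × 0.89) = 34.5 A

34.5 A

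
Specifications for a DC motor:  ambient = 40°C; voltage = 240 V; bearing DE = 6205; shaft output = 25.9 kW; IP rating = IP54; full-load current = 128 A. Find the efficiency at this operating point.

84.3 %

P_out = 25.9 kW = 25900 W
P_in = V·I = 240 × 128 = 30720 W
η = P_out / P_in = 25900 / 30720 = 0.843 = 84.3%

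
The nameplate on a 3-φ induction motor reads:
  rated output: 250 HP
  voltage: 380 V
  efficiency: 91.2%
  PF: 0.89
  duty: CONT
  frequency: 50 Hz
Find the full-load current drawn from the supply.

349 A

P_out = 250 × 746 = 186500 W
P_in = P_out / η = 186500 / 0.912 = 204496 W
I_L = P_in / (√3·V_L·cosφ) = 204496 / (1.732 × 380 × 0.89) = 349 A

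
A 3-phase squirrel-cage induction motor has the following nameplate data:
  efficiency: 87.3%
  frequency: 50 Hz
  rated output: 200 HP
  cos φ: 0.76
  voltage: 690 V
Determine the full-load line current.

P_out = 200 × 746 = 149200 W
P_in = P_out / η = 149200 / 0.873 = 170905 W
I_L = P_in / (√3·V_L·cosφ) = 170905 / (1.732 × 690 × 0.76) = 188 A

188 A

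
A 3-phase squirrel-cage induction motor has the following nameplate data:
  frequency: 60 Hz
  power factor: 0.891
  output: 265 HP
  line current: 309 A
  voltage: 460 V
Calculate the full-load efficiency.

90.1 %

P_out = 265 × 746 = 197690 W
P_in = √3·V_L·I_L·cosφ = 1.732 × 460 × 309 × 0.891 = 219352 W
η = P_out / P_in = 197690 / 219352 = 0.901 = 90.1%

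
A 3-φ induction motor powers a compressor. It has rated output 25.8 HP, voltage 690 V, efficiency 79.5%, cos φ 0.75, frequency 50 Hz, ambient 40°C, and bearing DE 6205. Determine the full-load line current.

P_out = 25.8 × 746 = 19247 W
P_in = P_out / η = 19247 / 0.795 = 24210 W
I_L = P_in / (√3·V_L·cosφ) = 24210 / (1.732 × 690 × 0.75) = 27 A

27 A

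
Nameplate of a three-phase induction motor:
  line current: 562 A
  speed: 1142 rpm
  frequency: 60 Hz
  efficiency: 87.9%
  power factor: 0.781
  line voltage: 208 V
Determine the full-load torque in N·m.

P_in = √3·V·I·cosφ = 1.732 × 208 × 562 × 0.781 = 158124 W
P_out = η·P_in = 0.879 × 158124 = 138991 W
n = 1142 rpm
ω = 2π×1142/60 = 119.6 rad/s
τ = P_out/ω = 138991/119.6 = 1160 N·m

1160 N·m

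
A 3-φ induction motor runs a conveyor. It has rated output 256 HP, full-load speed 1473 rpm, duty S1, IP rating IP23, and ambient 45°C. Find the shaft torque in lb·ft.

P_out = 256 × 746 = 190976 W
ω = 2π × 1473/60 = 154.3 rad/s
τ = P_out/ω = 190976/154.3 = 1238 N·m
In lb·ft: 1238/1.356 = 913 lb·ft

913 lb·ft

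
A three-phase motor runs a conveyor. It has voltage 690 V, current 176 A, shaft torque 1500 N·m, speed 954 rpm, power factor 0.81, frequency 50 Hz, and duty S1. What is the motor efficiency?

88.0 %

ω = 2π × 954/60 = 99.9 rad/s; P_out = τω = 1500 × 99.9 = 149850 W
P_in = √3·V_L·I_L·cosφ = 1.732 × 690 × 176 × 0.81 = 170371 W
η = P_out / P_in = 149850 / 170371 = 0.880 = 88.0%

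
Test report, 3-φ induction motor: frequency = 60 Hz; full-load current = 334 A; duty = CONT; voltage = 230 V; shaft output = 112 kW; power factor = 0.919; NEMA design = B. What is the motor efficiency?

P_out = 112 kW = 112000 W
P_in = √3·V_L·I_L·cosφ = 1.732 × 230 × 334 × 0.919 = 122275 W
η = P_out / P_in = 112000 / 122275 = 0.916 = 91.6%

91.6 %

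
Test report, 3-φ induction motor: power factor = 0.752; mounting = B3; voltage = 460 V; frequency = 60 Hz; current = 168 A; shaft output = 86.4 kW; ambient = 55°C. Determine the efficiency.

P_out = 86.4 kW = 86400 W
P_in = √3·V_L·I_L·cosφ = 1.732 × 460 × 168 × 0.752 = 100654 W
η = P_out / P_in = 86400 / 100654 = 0.858 = 85.8%

85.8 %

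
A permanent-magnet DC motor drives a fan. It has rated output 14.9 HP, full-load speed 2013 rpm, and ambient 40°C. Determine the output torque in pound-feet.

P_out = 14.9 × 746 = 11115 W
ω = 2π × 2013/60 = 210.8 rad/s
τ = P_out/ω = 11115/210.8 = 52.73 N·m
In lb·ft: 52.73/1.356 = 38.9 lb·ft

38.9 lb·ft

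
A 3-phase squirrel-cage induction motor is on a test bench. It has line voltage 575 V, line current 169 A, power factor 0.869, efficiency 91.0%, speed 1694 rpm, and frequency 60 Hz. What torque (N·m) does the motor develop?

750 N·m

P_in = √3·V·I·cosφ = 1.732 × 575 × 169 × 0.869 = 146259 W
P_out = η·P_in = 0.91 × 146259 = 133096 W
n = 1694 rpm
ω = 2π×1694/60 = 177.4 rad/s
τ = P_out/ω = 133096/177.4 = 750 N·m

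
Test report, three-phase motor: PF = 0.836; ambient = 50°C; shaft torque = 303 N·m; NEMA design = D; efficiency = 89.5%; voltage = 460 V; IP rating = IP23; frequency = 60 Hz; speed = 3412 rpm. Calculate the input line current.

ω = 2π×3412/60 = 357.3 rad/s; P_out = τω = 303 × 357.3 = 108262 W
P_in = P_out / η = 108262 / 0.895 = 120963 W
I_L = P_in / (√3·V_L·cosφ) = 120963 / (1.732 × 460 × 0.836) = 182 A

182 A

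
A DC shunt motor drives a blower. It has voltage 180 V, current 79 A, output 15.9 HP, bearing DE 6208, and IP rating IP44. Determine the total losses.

P_in = V·I = 180×79 = 14220 W
P_out = 15.9×746 = 11861 W
Losses = P_in − P_out = 14220 − 11861 = 2359 W

2.36 kW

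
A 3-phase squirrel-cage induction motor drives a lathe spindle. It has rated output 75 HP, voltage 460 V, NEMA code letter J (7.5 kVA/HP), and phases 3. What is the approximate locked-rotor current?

706 A

S_LR = 7.5 × 75 = 562.5 kVA
I_LR = S_LR/(√3·V_L) = 562500/(1.732×460) = 706 A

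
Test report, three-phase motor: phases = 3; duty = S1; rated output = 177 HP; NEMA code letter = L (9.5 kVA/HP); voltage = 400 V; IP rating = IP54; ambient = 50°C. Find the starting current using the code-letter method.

2430 A

S_LR = 9.5 × 177 = 1681.5 kVA
I_LR = S_LR/(√3·V_L) = 1681500/(1.732×400) = 2430 A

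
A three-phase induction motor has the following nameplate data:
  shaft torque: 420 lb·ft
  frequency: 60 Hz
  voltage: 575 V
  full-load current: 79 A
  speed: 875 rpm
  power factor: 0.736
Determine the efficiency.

90.1 %

τ = 420 lb·ft × 1.356 = 569.5 N·m
ω = 2π × 875/60 = 91.63 rad/s; P_out = τω = 569.5 × 91.63 = 52183 W
P_in = √3·V_L·I_L·cosφ = 1.732 × 575 × 79 × 0.736 = 57906 W
η = P_out / P_in = 52183 / 57906 = 0.901 = 90.1%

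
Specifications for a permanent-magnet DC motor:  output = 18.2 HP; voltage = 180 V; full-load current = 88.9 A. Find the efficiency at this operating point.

84.8 %

P_out = 18.2 × 746 = 13577 W
P_in = V·I = 180 × 88.9 = 16002 W
η = P_out / P_in = 13577 / 16002 = 0.848 = 84.8%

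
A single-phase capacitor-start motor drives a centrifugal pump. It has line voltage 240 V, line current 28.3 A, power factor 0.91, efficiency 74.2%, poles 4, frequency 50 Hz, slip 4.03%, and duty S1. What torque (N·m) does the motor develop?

P_in = V·I·cosφ = 240 × 28.3 × 0.91 = 6181 W
P_out = η·P_in = 0.742 × 6181 = 4586 W
n_s = 120×50/4 = 1500 rpm; n = 1500×(1−0.0403) = 1440 rpm
ω = 2π×1440/60 = 150.8 rad/s
τ = P_out/ω = 4586/150.8 = 30.4 N·m

30.4 N·m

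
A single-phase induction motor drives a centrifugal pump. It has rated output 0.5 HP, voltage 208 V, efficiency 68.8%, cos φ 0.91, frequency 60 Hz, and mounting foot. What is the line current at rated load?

P_out = 0.5 × 746 = 373 W
P_in = P_out / η = 373 / 0.688 = 542 W
I = P_in / (V·cosφ) = 542 / (208 × 0.91) = 2.86 A

2.86 A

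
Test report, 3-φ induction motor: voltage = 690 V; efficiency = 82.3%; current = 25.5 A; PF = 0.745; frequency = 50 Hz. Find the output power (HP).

P_in = √3·V·I·cosφ = 1.732 × 690 × 25.5 × 0.745 = 22704 W
P_out = η·P_in = 0.823 × 22704 = 18685 W
= 18685/746 = 25 HP

25 HP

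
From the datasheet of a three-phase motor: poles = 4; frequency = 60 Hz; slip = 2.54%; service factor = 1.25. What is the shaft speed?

1754 rpm

n_s = 120f/p = 120×60/4 = 1800 rpm
n = n_s(1 − s) = 1800 × (1 − 0.0254) = 1754 rpm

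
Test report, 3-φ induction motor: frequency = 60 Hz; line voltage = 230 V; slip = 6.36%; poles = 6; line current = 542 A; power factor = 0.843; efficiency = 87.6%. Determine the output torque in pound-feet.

P_in = √3·V·I·cosφ = 1.732 × 230 × 542 × 0.843 = 182013 W
P_out = η·P_in = 0.876 × 182013 = 159443 W
n_s = 120×60/6 = 1200 rpm; n = 1200×(1−0.0636) = 1124 rpm
ω = 2π×1124/60 = 117.7 rad/s
τ = P_out/ω = 159443/117.7 = 1355 N·m
In lb·ft: 1355/1.356 = 999 lb·ft

999 lb·ft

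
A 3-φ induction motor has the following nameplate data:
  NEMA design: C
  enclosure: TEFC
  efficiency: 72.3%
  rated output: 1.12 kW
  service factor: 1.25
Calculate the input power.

P_out = 1120 W
P_in = P_out/η = 1120/0.723 = 1549 W = 1.55 kW

1.55 kW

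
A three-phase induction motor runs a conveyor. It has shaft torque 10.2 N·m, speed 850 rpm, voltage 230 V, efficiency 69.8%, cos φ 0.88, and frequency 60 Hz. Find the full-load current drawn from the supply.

ω = 2π×850/60 = 89.01 rad/s; P_out = τω = 10.2 × 89.01 = 908 W
P_in = P_out / η = 908 / 0.698 = 1301 W
I_L = P_in / (√3·V_L·cosφ) = 1301 / (1.732 × 230 × 0.88) = 3.71 A

3.71 A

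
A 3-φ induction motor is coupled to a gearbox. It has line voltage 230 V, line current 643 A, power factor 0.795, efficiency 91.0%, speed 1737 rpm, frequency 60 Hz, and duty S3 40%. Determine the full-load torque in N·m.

1020 N·m

P_in = √3·V·I·cosφ = 1.732 × 230 × 643 × 0.795 = 203636 W
P_out = η·P_in = 0.91 × 203636 = 185309 W
n = 1737 rpm
ω = 2π×1737/60 = 181.9 rad/s
τ = P_out/ω = 185309/181.9 = 1020 N·m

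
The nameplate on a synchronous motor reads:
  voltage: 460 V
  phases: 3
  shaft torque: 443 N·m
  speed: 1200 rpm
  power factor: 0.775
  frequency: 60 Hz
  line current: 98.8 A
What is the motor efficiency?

91.3 %

ω = 2π × 1200/60 = 125.7 rad/s; P_out = τω = 443 × 125.7 = 55685 W
P_in = √3·V_L·I_L·cosφ = 1.732 × 460 × 98.8 × 0.775 = 61005 W
η = P_out / P_in = 55685 / 61005 = 0.913 = 91.3%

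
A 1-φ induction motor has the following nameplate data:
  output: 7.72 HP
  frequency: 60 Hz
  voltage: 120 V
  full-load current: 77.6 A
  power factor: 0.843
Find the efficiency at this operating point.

P_out = 7.72 × 746 = 5759 W
P_in = V·I·cosφ = 120 × 77.6 × 0.843 = 7850 W
η = P_out / P_in = 5759 / 7850 = 0.734 = 73.4%

73.4 %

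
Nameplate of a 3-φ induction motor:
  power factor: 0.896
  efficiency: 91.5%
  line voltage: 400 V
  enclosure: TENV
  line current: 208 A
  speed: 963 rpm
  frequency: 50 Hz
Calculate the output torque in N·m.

P_in = √3·V·I·cosφ = 1.732 × 400 × 208 × 0.896 = 129116 W
P_out = η·P_in = 0.915 × 129116 = 118141 W
n = 963 rpm
ω = 2π×963/60 = 100.8 rad/s
τ = P_out/ω = 118141/100.8 = 1170 N·m

1170 N·m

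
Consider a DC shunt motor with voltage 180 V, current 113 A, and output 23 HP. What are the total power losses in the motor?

3.18 kW

P_in = V·I = 180×113 = 20340 W
P_out = 23×746 = 17158 W
Losses = P_in − P_out = 20340 − 17158 = 3182 W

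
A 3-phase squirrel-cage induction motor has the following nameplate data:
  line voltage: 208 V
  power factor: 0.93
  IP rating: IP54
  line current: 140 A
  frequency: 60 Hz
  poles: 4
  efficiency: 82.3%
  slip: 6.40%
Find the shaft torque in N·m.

219 N·m

P_in = √3·V·I·cosφ = 1.732 × 208 × 140 × 0.93 = 46905 W
P_out = η·P_in = 0.823 × 46905 = 38603 W
n_s = 120×60/4 = 1800 rpm; n = 1800×(1−0.064) = 1685 rpm
ω = 2π×1685/60 = 176.5 rad/s
τ = P_out/ω = 38603/176.5 = 219 N·m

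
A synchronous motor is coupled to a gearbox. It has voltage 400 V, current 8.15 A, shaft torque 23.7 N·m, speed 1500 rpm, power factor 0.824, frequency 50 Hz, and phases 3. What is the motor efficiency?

ω = 2π × 1500/60 = 157.1 rad/s; P_out = τω = 23.7 × 157.1 = 3723 W
P_in = √3·V_L·I_L·cosφ = 1.732 × 400 × 8.15 × 0.824 = 4653 W
η = P_out / P_in = 3723 / 4653 = 0.800 = 80.0%

80.0 %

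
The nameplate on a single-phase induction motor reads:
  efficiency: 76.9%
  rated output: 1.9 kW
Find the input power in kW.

P_out = 1900 W
P_in = P_out/η = 1900/0.769 = 2471 W = 2.47 kW

2.47 kW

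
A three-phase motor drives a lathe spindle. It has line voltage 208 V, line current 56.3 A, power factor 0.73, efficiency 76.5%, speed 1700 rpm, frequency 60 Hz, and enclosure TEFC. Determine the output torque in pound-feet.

46.9 lb·ft

P_in = √3·V·I·cosφ = 1.732 × 208 × 56.3 × 0.73 = 14806 W
P_out = η·P_in = 0.765 × 14806 = 11327 W
n = 1700 rpm
ω = 2π×1700/60 = 178 rad/s
τ = P_out/ω = 11327/178 = 63.63 N·m
In lb·ft: 63.63/1.356 = 46.9 lb·ft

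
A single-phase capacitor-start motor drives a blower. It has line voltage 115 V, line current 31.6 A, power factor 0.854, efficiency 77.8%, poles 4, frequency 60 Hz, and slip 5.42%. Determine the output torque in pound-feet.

P_in = V·I·cosφ = 115 × 31.6 × 0.854 = 3103 W
P_out = η·P_in = 0.778 × 3103 = 2414 W
n_s = 120×60/4 = 1800 rpm; n = 1800×(1−0.0542) = 1702 rpm
ω = 2π×1702/60 = 178.2 rad/s
τ = P_out/ω = 2414/178.2 = 13.55 N·m
In lb·ft: 13.55/1.356 = 9.99 lb·ft

9.99 lb·ft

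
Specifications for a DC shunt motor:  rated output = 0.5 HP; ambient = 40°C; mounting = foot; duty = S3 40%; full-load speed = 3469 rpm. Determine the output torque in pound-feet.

0.757 lb·ft

P_out = 0.5 × 746 = 373 W
ω = 2π × 3469/60 = 363.3 rad/s
τ = P_out/ω = 373/363.3 = 1.027 N·m
In lb·ft: 1.027/1.356 = 0.757 lb·ft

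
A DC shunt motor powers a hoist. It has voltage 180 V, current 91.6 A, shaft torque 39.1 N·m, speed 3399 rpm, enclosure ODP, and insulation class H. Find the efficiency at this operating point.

84.4 %

ω = 2π × 3399/60 = 355.9 rad/s; P_out = τω = 39.1 × 355.9 = 13916 W
P_in = V·I = 180 × 91.6 = 16488 W
η = P_out / P_in = 13916 / 16488 = 0.844 = 84.4%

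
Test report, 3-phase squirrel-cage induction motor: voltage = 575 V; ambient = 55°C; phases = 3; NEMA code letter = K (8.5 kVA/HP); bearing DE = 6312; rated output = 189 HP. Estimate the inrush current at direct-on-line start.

1610 A

S_LR = 8.5 × 189 = 1606.5 kVA
I_LR = S_LR/(√3·V_L) = 1606500/(1.732×575) = 1610 A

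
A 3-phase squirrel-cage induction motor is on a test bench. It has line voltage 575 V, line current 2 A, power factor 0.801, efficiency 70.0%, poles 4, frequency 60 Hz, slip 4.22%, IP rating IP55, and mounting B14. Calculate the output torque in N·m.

6.19 N·m

P_in = √3·V·I·cosφ = 1.732 × 575 × 2 × 0.801 = 1595 W
P_out = η·P_in = 0.7 × 1595 = 1117 W
n_s = 120×60/4 = 1800 rpm; n = 1800×(1−0.0422) = 1724 rpm
ω = 2π×1724/60 = 180.5 rad/s
τ = P_out/ω = 1117/180.5 = 6.19 N·m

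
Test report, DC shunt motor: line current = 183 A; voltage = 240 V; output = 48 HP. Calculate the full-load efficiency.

81.5 %

P_out = 48 × 746 = 35808 W
P_in = V·I = 240 × 183 = 43920 W
η = P_out / P_in = 35808 / 43920 = 0.815 = 81.5%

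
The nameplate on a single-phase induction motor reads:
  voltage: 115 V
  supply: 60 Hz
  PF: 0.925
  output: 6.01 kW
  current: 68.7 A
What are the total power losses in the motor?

P_in = V·I·cosφ = 115×68.7×0.925 = 7308 W
P_out = 6010 W
Losses = P_in − P_out = 7308 − 6010 = 1298 W

1300 W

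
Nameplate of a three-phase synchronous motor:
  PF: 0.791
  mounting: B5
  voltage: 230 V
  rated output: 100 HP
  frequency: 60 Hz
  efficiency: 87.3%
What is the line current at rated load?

P_out = 100 × 746 = 74600 W
P_in = P_out / η = 74600 / 0.873 = 85452 W
I_L = P_in / (√3·V_L·cosφ) = 85452 / (1.732 × 230 × 0.791) = 271 A

271 A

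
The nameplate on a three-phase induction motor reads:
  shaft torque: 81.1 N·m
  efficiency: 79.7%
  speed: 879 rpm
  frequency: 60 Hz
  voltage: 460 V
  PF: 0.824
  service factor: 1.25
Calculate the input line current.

ω = 2π×879/60 = 92.05 rad/s; P_out = τω = 81.1 × 92.05 = 7465 W
P_in = P_out / η = 7465 / 0.797 = 9366 W
I_L = P_in / (√3·V_L·cosφ) = 9366 / (1.732 × 460 × 0.824) = 14.3 A

14.3 A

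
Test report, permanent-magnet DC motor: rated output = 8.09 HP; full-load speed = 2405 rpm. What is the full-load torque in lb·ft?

P_out = 8.09 × 746 = 6035 W
ω = 2π × 2405/60 = 251.9 rad/s
τ = P_out/ω = 6035/251.9 = 23.96 N·m
In lb·ft: 23.96/1.356 = 17.7 lb·ft

17.7 lb·ft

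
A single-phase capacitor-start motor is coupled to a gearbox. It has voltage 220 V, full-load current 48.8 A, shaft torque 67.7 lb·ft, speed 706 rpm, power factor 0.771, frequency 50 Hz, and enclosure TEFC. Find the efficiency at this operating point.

τ = 67.7 lb·ft × 1.356 = 91.8 N·m
ω = 2π × 706/60 = 73.93 rad/s; P_out = τω = 91.8 × 73.93 = 6787 W
P_in = V·I·cosφ = 220 × 48.8 × 0.771 = 8277 W
η = P_out / P_in = 6787 / 8277 = 0.820 = 82.0%

82.0 %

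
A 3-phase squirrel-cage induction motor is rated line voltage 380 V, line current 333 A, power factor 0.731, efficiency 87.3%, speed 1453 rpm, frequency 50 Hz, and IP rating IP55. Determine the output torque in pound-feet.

678 lb·ft

P_in = √3·V·I·cosφ = 1.732 × 380 × 333 × 0.731 = 160211 W
P_out = η·P_in = 0.873 × 160211 = 139864 W
n = 1453 rpm
ω = 2π×1453/60 = 152.2 rad/s
τ = P_out/ω = 139864/152.2 = 918.9 N·m
In lb·ft: 918.9/1.356 = 678 lb·ft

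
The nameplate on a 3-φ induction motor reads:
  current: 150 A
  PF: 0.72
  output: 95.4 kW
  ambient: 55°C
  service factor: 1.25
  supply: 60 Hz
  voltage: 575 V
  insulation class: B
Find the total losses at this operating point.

P_in = √3·V·I·cosφ = 1.732×575×150×0.72 = 107557 W
P_out = 95400 W
Losses = P_in − P_out = 107557 − 95400 = 12157 W

12.2 kW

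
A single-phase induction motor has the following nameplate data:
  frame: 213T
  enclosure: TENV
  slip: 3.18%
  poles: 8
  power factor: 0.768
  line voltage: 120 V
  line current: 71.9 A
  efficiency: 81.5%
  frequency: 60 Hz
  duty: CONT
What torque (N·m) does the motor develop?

59.2 N·m

P_in = V·I·cosφ = 120 × 71.9 × 0.768 = 6626 W
P_out = η·P_in = 0.815 × 6626 = 5400 W
n_s = 120×60/8 = 900 rpm; n = 900×(1−0.0318) = 871 rpm
ω = 2π×871/60 = 91.21 rad/s
τ = P_out/ω = 5400/91.21 = 59.2 N·m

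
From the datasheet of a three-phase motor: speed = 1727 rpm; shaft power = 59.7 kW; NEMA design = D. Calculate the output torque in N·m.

ω = 2π × 1727/60 = 180.9 rad/s
τ = P/ω = 59700/180.9 = 330 N·m

330 N·m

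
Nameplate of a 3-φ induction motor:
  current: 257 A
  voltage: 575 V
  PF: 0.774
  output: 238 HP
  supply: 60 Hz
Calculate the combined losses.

20600 W

P_in = √3·V·I·cosφ = 1.732×575×257×0.774 = 198102 W
P_out = 238×746 = 177548 W
Losses = P_in − P_out = 198102 − 177548 = 20554 W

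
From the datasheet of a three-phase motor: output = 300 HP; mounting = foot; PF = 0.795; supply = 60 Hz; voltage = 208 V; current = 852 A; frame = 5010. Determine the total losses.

P_in = √3·V·I·cosφ = 1.732×208×852×0.795 = 244016 W
P_out = 300×746 = 223800 W
Losses = P_in − P_out = 244016 − 223800 = 20216 W

20200 W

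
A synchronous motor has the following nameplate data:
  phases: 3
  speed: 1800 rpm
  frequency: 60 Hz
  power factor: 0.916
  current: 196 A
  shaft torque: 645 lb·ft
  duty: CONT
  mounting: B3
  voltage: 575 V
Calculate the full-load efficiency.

τ = 645 lb·ft × 1.356 = 874.6 N·m
ω = 2π × 1800/60 = 188.5 rad/s; P_out = τω = 874.6 × 188.5 = 164862 W
P_in = √3·V_L·I_L·cosφ = 1.732 × 575 × 196 × 0.916 = 178800 W
η = P_out / P_in = 164862 / 178800 = 0.922 = 92.2%

92.2 %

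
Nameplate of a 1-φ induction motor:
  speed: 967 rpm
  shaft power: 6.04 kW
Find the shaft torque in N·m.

59.6 N·m

ω = 2π × 967/60 = 101.3 rad/s
τ = P/ω = 6040/101.3 = 59.6 N·m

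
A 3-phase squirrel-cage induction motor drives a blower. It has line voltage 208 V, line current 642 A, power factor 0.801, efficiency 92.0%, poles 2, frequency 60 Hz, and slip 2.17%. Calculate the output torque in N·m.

462 N·m

P_in = √3·V·I·cosφ = 1.732 × 208 × 642 × 0.801 = 185259 W
P_out = η·P_in = 0.92 × 185259 = 170438 W
n_s = 120×60/2 = 3600 rpm; n = 3600×(1−0.0217) = 3522 rpm
ω = 2π×3522/60 = 368.8 rad/s
τ = P_out/ω = 170438/368.8 = 462 N·m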